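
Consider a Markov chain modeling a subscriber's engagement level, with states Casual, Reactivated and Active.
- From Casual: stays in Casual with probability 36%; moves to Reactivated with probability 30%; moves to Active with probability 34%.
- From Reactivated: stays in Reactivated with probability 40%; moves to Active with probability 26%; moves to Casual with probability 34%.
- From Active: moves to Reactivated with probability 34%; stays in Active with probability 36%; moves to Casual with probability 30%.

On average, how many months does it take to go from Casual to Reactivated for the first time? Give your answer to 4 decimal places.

3.1860

Let t(s) be the expected number of months to first reach Reactivated from state s, with t(Reactivated) = 0. Conditioning on the first month:
t(Casual) = 1 + 0.36·t(Casual) + 0.34·t(Active)
t(Active) = 1 + 0.3·t(Casual) + 0.36·t(Active)
Solving: t(Casual) = 3.1860, t(Active) = 3.0559.
Expected months from Casual to Reactivated: 3.1860.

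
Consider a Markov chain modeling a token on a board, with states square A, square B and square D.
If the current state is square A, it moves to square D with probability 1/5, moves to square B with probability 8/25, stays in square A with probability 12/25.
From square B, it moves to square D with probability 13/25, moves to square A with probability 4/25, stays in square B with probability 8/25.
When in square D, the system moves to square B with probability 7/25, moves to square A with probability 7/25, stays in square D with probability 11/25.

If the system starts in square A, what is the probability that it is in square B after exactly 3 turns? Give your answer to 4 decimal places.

Propagate the distribution vector 3 turns from square A.
After 0 turns: (1.0000, 0.0000, 0.0000)
After 1 turn: (0.4800, 0.3200, 0.2000)
After 2 turns: (0.3376, 0.3120, 0.3504)
After 3 turns: (0.3101, 0.3060, 0.3839)
P(in square B after 3 turns) = 0.3060

0.3060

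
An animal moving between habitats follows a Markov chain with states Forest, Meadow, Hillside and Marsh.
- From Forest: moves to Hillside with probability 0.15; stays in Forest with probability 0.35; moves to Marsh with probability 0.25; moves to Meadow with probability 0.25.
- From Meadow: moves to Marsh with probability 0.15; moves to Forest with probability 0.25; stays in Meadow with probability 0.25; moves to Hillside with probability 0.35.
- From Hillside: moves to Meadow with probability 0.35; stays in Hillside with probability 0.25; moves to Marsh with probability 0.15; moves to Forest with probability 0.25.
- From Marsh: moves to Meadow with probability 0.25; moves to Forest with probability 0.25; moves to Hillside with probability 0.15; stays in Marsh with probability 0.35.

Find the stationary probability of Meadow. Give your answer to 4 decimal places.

Let the stationary distribution be π with π = πP and π_1 + π_2 + π_3 + π_4 = 1.
π_1 = 0.35·π_1 + 0.25·π_2 + 0.25·π_3 + 0.25·π_4
π_2 = 0.25·π_1 + 0.25·π_2 + 0.35·π_3 + 0.25·π_4
π_3 = 0.15·π_1 + 0.35·π_2 + 0.25·π_3 + 0.15·π_4
Solving with the normalization constraint gives π = (0.2778, 0.2727, 0.2273, 0.2222).
So the stationary probability of Meadow is 0.2727.

0.2727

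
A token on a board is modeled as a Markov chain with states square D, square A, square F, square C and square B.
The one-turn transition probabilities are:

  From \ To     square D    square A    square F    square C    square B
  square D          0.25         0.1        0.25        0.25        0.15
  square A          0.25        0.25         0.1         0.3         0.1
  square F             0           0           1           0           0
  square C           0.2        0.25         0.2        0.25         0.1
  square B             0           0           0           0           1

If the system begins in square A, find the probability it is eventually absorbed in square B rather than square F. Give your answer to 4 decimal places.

0.4070

Let h(s) be the probability of absorption at square B starting from transient state s. Then h(square B) = 1 and h(square F) = 0. By first-step analysis:
h(square D) = 0.25·h(square D) + 0.1·h(square A) + 0.25·0 + 0.25·h(square C) + 0.15·1
h(square A) = 0.25·h(square D) + 0.25·h(square A) + 0.1·0 + 0.3·h(square C) + 0.1·1
h(square C) = 0.2·h(square D) + 0.25·h(square A) + 0.2·0 + 0.25·h(square C) + 0.1·1
Solving: h(square D) = 0.3775, h(square A) = 0.4070, h(square C) = 0.3697.
Starting from square A, the probability is 0.4070.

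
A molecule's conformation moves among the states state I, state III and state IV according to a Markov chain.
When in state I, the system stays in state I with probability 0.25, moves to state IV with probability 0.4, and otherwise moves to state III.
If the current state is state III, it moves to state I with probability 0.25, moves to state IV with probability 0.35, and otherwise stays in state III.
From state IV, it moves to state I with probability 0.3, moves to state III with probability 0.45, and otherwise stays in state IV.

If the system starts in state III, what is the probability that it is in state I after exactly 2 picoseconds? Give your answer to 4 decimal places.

Sum over the intermediate state after 1 picosecond:
P = P(state III→state I)·P(state I→state I) + P(state III→state III)·P(state III→state I) + P(state III→state IV)·P(state IV→state I)
  = 0.25×0.25 + 0.4×0.25 + 0.35×0.3
  = 0.0625 + 0.1000 + 0.1050 = 0.2675

0.2675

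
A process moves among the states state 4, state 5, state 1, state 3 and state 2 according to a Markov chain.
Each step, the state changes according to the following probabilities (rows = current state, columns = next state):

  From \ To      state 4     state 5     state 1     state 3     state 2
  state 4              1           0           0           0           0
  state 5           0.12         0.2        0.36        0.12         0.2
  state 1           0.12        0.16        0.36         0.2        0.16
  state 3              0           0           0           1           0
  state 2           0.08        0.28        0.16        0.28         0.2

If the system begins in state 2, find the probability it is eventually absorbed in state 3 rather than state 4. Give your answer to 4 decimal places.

Let h(s) be the probability of absorption at state 3 starting from transient state s. Then h(state 3) = 1 and h(state 4) = 0. By first-step analysis:
h(state 5) = 0.12·0 + 0.2·h(state 5) + 0.36·h(state 1) + 0.12·1 + 0.2·h(state 2)
h(state 1) = 0.12·0 + 0.16·h(state 5) + 0.36·h(state 1) + 0.2·1 + 0.16·h(state 2)
h(state 2) = 0.08·0 + 0.28·h(state 5) + 0.16·h(state 1) + 0.28·1 + 0.2·h(state 2)
Solving: h(state 5) = 0.6097, h(state 1) = 0.6376, h(state 2) = 0.6909.
Starting from state 2, the probability is 0.6909.

0.6909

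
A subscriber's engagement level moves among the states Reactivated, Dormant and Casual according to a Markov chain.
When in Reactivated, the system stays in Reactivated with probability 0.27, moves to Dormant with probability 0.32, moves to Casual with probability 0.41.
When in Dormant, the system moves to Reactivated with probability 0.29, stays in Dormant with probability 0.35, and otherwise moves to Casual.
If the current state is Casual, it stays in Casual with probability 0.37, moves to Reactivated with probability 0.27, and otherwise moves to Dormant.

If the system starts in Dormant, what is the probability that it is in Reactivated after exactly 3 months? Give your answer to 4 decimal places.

0.2769

Propagate the distribution vector 3 months from Dormant.
After 0 months: (0.0000, 1.0000, 0.0000)
After 1 month: (0.2900, 0.3500, 0.3600)
After 2 months: (0.2770, 0.3449, 0.3781)
After 3 months: (0.2769, 0.3455, 0.3776)
P(in Reactivated after 3 months) = 0.2769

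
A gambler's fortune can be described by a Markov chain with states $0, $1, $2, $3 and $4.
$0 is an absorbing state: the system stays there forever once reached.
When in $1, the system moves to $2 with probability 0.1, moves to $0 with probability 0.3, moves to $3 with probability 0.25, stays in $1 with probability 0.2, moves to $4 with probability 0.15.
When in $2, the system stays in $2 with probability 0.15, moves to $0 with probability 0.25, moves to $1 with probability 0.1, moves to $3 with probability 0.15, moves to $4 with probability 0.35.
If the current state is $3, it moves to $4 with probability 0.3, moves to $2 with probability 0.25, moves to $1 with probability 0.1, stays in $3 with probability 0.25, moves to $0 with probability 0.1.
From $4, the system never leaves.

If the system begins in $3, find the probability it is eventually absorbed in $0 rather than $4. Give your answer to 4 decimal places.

0.3439

Let h(s) be the probability of absorption at $0 starting from transient state s. Then h($0) = 1 and h($4) = 0. By first-step analysis:
h($1) = 0.3·1 + 0.2·h($1) + 0.1·h($2) + 0.25·h($3) + 0.15·0
h($2) = 0.25·1 + 0.1·h($1) + 0.15·h($2) + 0.15·h($3) + 0.35·0
h($3) = 0.1·1 + 0.1·h($1) + 0.25·h($2) + 0.25·h($3) + 0.3·0
Solving: h($1) = 0.5347, h($2) = 0.4177, h($3) = 0.3439.
Starting from $3, the probability is 0.3439.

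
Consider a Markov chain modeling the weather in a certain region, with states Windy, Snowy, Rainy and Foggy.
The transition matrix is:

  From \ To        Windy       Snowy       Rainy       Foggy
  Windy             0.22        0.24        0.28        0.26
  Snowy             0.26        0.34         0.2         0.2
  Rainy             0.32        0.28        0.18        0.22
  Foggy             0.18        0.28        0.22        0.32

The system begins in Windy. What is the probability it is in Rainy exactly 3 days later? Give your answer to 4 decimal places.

Propagate the distribution vector 3 days from Windy.
After 0 days: (1.0000, 0.0000, 0.0000, 0.0000)
After 1 day: (0.2200, 0.2400, 0.2800, 0.2600)
After 2 days: (0.2472, 0.2856, 0.2172, 0.2500)
After 3 days: (0.2431, 0.2872, 0.2204, 0.2492)
P(in Rainy after 3 days) = 0.2204

0.2204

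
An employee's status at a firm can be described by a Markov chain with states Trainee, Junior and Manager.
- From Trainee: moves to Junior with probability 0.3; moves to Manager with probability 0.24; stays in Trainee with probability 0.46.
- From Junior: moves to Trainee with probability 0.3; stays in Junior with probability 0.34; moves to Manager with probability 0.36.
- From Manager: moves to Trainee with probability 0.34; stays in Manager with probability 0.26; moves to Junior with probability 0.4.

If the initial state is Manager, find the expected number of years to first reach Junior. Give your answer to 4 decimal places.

Let t(s) be the expected number of years to first reach Junior from state s, with t(Junior) = 0. Conditioning on the first year:
t(Trainee) = 1 + 0.46·t(Trainee) + 0.24·t(Manager)
t(Manager) = 1 + 0.34·t(Trainee) + 0.26·t(Manager)
Solving: t(Trainee) = 3.0818, t(Manager) = 2.7673.
Expected years from Manager to Junior: 2.7673.

2.7673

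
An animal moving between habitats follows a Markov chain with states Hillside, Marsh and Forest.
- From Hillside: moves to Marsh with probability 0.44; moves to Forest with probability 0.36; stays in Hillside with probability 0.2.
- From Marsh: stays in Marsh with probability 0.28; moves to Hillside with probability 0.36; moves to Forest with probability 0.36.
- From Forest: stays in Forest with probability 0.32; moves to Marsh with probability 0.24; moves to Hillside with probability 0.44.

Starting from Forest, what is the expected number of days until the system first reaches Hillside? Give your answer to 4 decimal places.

Let t(s) be the expected number of days to first reach Hillside from state s, with t(Hillside) = 0. Conditioning on the first day:
t(Marsh) = 1 + 0.28·t(Marsh) + 0.36·t(Forest)
t(Forest) = 1 + 0.24·t(Marsh) + 0.32·t(Forest)
Solving: t(Marsh) = 2.5794, t(Forest) = 2.3810.
Expected days from Forest to Hillside: 2.3810.

2.3810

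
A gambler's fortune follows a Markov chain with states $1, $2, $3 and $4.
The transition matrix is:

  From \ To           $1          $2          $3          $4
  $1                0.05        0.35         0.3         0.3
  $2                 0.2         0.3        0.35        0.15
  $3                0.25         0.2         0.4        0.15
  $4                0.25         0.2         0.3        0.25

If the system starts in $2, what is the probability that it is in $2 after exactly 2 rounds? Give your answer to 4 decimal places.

0.2600

Propagate the distribution vector 2 rounds from $2.
After 0 rounds: (0.0000, 1.0000, 0.0000, 0.0000)
After 1 round: (0.2000, 0.3000, 0.3500, 0.1500)
After 2 rounds: (0.1950, 0.2600, 0.3500, 0.1950)
P(in $2 after 2 rounds) = 0.2600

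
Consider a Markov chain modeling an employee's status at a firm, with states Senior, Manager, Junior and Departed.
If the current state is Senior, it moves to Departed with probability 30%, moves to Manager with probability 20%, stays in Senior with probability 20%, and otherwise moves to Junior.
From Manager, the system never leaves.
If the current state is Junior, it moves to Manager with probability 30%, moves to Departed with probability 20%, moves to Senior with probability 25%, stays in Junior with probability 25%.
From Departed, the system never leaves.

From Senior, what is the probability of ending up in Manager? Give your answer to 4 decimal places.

0.4571

Let h(s) be the probability of absorption at Manager starting from transient state s. Then h(Manager) = 1 and h(Departed) = 0. By first-step analysis:
h(Senior) = 0.2·h(Senior) + 0.2·1 + 0.3·h(Junior) + 0.3·0
h(Junior) = 0.25·h(Senior) + 0.3·1 + 0.25·h(Junior) + 0.2·0
Solving: h(Senior) = 0.4571, h(Junior) = 0.5524.
Starting from Senior, the probability is 0.4571.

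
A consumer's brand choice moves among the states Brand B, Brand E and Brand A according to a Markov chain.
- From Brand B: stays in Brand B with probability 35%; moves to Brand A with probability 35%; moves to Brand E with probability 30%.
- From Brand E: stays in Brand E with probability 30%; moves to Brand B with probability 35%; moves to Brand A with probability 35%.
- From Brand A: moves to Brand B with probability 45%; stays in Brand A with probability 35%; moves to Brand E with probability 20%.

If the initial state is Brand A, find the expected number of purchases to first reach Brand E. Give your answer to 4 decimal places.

4.1509

Let t(s) be the expected number of purchases to first reach Brand E from state s, with t(Brand E) = 0. Conditioning on the first purchase:
t(Brand B) = 1 + 0.35·t(Brand B) + 0.35·t(Brand A)
t(Brand A) = 1 + 0.45·t(Brand B) + 0.35·t(Brand A)
Solving: t(Brand B) = 3.7736, t(Brand A) = 4.1509.
Expected purchases from Brand A to Brand E: 4.1509.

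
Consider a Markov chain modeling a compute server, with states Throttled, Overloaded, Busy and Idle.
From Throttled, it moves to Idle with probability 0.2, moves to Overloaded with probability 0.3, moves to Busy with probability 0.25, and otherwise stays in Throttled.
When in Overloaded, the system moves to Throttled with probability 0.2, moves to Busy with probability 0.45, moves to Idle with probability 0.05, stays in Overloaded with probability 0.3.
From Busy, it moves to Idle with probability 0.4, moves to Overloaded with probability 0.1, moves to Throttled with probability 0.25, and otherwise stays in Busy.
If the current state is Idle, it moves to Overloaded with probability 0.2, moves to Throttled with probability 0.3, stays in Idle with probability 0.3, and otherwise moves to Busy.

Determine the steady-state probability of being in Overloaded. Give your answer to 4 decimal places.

0.2189

Let the stationary distribution be π with π = πP and π_1 + π_2 + π_3 + π_4 = 1.
π_1 = 0.25·π_1 + 0.2·π_2 + 0.25·π_3 + 0.3·π_4
π_2 = 0.3·π_1 + 0.3·π_2 + 0.1·π_3 + 0.2·π_4
π_3 = 0.25·π_1 + 0.45·π_2 + 0.25·π_3 + 0.2·π_4
Solving with the normalization constraint gives π = (0.2515, 0.2189, 0.2814, 0.2483).
So the stationary probability of Overloaded is 0.2189.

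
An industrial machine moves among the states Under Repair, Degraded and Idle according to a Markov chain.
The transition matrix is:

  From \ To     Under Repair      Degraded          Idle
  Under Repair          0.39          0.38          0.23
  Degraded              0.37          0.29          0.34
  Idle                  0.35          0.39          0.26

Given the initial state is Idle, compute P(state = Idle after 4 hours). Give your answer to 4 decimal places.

Propagate the distribution vector 4 hours from Idle.
After 0 hours: (0.0000, 0.0000, 1.0000)
After 1 hour: (0.3500, 0.3900, 0.2600)
After 2 hours: (0.3718, 0.3475, 0.2807)
After 3 hours: (0.3718, 0.3515, 0.2766)
After 4 hours: (0.3719, 0.3511, 0.2770)
P(in Idle after 4 hours) = 0.2770

0.2770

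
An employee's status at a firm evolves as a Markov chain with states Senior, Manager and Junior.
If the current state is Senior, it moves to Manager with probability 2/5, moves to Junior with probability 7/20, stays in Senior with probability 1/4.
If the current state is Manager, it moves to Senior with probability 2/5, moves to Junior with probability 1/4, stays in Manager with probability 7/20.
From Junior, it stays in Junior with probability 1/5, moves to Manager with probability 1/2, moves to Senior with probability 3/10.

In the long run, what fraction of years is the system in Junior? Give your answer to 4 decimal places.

Let the stationary distribution be π with π = πP and π_1 + π_2 + π_3 = 1.
π_1 = 0.25·π_1 + 0.4·π_2 + 0.3·π_3
π_2 = 0.4·π_1 + 0.35·π_2 + 0.5·π_3
Solving with the normalization constraint gives π = (0.3244, 0.4066, 0.2690).
So the stationary probability of Junior is 0.2690.

0.2690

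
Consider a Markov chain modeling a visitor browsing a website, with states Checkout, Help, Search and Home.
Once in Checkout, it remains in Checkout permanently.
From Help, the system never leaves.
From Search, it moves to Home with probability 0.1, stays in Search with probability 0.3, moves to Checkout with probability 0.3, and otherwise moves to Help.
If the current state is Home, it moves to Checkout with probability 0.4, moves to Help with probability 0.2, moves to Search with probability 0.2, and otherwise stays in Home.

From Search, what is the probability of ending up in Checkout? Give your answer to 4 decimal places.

0.5185

Let h(s) be the probability of absorption at Checkout starting from transient state s. Then h(Checkout) = 1 and h(Help) = 0. By first-step analysis:
h(Search) = 0.3·1 + 0.3·0 + 0.3·h(Search) + 0.1·h(Home)
h(Home) = 0.4·1 + 0.2·0 + 0.2·h(Search) + 0.2·h(Home)
Solving: h(Search) = 0.5185, h(Home) = 0.6296.
Starting from Search, the probability is 0.5185.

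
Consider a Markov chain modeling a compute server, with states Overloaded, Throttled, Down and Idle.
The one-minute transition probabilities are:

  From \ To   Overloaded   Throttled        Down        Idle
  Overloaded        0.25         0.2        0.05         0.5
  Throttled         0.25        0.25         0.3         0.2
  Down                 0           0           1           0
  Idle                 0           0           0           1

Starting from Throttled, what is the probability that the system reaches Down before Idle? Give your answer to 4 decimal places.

0.4634

Let h(s) be the probability of absorption at Down starting from transient state s. Then h(Down) = 1 and h(Idle) = 0. By first-step analysis:
h(Overloaded) = 0.25·h(Overloaded) + 0.2·h(Throttled) + 0.05·1 + 0.5·0
h(Throttled) = 0.25·h(Overloaded) + 0.25·h(Throttled) + 0.3·1 + 0.2·0
Solving: h(Overloaded) = 0.1902, h(Throttled) = 0.4634.
Starting from Throttled, the probability is 0.4634.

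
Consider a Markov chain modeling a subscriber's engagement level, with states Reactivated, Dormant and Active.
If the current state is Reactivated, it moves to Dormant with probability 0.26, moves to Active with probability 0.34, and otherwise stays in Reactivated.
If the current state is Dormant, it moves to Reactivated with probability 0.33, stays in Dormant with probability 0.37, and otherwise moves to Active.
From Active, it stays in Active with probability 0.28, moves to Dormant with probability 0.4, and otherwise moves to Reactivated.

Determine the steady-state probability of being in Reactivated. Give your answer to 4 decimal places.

0.3515

Let the stationary distribution be π with π = πP and π_1 + π_2 + π_3 = 1.
π_1 = 0.4·π_1 + 0.33·π_2 + 0.32·π_3
π_2 = 0.26·π_1 + 0.37·π_2 + 0.4·π_3
Solving with the normalization constraint gives π = (0.3515, 0.3406, 0.3079).
So the stationary probability of Reactivated is 0.3515.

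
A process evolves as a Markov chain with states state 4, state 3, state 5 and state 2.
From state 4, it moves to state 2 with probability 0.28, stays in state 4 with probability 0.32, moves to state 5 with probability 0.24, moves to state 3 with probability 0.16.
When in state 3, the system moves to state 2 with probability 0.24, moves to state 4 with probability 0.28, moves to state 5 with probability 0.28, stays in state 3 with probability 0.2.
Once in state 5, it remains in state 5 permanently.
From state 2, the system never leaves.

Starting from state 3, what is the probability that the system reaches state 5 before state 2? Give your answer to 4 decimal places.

0.5160

Let h(s) be the probability of absorption at state 5 starting from transient state s. Then h(state 5) = 1 and h(state 2) = 0. By first-step analysis:
h(state 4) = 0.32·h(state 4) + 0.16·h(state 3) + 0.24·1 + 0.28·0
h(state 3) = 0.28·h(state 4) + 0.2·h(state 3) + 0.28·1 + 0.24·0
Solving: h(state 4) = 0.4744, h(state 3) = 0.5160.
Starting from state 3, the probability is 0.5160.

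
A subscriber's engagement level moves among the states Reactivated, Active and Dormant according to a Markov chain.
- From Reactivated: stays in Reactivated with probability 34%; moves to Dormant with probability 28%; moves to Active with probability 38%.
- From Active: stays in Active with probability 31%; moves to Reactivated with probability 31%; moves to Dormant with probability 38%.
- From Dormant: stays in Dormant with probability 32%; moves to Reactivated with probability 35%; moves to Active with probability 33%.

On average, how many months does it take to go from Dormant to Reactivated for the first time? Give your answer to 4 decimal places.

2.9668

Let t(s) be the expected number of months to first reach Reactivated from state s, with t(Reactivated) = 0. Conditioning on the first month:
t(Active) = 1 + 0.31·t(Active) + 0.38·t(Dormant)
t(Dormant) = 1 + 0.33·t(Active) + 0.32·t(Dormant)
Solving: t(Active) = 3.0832, t(Dormant) = 2.9668.
Expected months from Dormant to Reactivated: 2.9668.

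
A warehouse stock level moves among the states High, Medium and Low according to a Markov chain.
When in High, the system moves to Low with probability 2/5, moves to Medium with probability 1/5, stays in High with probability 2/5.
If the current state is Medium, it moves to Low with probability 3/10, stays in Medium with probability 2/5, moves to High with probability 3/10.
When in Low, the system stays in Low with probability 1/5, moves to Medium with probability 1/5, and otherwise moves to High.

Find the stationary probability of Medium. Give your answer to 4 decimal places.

Let the stationary distribution be π with π = πP and π_1 + π_2 + π_3 = 1.
π_1 = 0.4·π_1 + 0.3·π_2 + 0.6·π_3
π_2 = 0.2·π_1 + 0.4·π_2 + 0.2·π_3
Solving with the normalization constraint gives π = (0.4375, 0.2500, 0.3125).
So the stationary probability of Medium is 0.2500.

0.2500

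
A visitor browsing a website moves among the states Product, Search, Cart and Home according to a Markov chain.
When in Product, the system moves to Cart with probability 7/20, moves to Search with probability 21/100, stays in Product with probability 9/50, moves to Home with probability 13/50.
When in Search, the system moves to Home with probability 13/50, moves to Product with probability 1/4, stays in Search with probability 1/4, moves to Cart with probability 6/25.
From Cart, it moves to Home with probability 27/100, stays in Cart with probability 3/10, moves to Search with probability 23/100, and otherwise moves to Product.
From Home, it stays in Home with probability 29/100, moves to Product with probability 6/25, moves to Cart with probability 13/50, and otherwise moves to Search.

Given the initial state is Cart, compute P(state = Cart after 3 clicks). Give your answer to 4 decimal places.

Propagate the distribution vector 3 clicks from Cart.
After 0 clicks: (0.0000, 0.0000, 1.0000, 0.0000)
After 1 click: (0.2000, 0.2300, 0.3000, 0.2700)
After 2 clicks: (0.2183, 0.2252, 0.2854, 0.2711)
After 3 clicks: (0.2177, 0.2247, 0.2866, 0.2710)
P(in Cart after 3 clicks) = 0.2866

0.2866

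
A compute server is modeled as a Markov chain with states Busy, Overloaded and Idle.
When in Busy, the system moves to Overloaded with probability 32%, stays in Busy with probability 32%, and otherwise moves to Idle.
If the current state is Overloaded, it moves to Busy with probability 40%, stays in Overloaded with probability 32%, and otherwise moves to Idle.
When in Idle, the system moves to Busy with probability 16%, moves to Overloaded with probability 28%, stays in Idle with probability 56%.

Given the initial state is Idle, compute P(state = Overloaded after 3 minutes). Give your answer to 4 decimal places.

Propagate the distribution vector 3 minutes from Idle.
After 0 minutes: (0.0000, 0.0000, 1.0000)
After 1 minute: (0.1600, 0.2800, 0.5600)
After 2 minutes: (0.2528, 0.2976, 0.4496)
After 3 minutes: (0.2719, 0.3020, 0.4261)
P(in Overloaded after 3 minutes) = 0.3020

0.3020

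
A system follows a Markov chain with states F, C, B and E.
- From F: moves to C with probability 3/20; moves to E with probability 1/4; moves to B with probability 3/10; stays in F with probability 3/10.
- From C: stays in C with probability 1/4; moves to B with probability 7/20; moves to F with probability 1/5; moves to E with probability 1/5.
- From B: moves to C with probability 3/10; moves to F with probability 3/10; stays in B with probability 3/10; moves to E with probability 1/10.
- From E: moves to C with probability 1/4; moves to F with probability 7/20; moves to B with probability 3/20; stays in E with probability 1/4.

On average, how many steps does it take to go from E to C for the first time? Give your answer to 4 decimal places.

Let t(s) be the expected number of steps to first reach C from state s, with t(C) = 0. Conditioning on the first step:
t(F) = 1 + 0.3·t(F) + 0.3·t(B) + 0.25·t(E)
t(B) = 1 + 0.3·t(F) + 0.3·t(B) + 0.1·t(E)
t(E) = 1 + 0.35·t(F) + 0.15·t(B) + 0.25·t(E)
Solving: t(F) = 4.7337, t(B) = 4.0799, t(E) = 4.3584.
Expected steps from E to C: 4.3584.

4.3584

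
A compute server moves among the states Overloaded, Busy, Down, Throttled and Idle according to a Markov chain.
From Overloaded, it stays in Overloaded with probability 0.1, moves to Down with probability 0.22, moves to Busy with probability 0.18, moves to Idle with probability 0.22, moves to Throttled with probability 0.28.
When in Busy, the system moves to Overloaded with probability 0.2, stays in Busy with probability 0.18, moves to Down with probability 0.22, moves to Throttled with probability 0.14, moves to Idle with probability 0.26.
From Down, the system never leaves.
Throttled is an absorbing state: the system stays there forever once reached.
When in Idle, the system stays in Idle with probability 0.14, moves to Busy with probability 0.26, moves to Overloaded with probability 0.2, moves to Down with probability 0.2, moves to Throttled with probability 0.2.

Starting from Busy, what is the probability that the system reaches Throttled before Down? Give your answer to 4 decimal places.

0.4537

Let h(s) be the probability of absorption at Throttled starting from transient state s. Then h(Throttled) = 1 and h(Down) = 0. By first-step analysis:
h(Overloaded) = 0.1·h(Overloaded) + 0.18·h(Busy) + 0.22·0 + 0.28·1 + 0.22·h(Idle)
h(Busy) = 0.2·h(Overloaded) + 0.18·h(Busy) + 0.22·0 + 0.14·1 + 0.26·h(Idle)
h(Idle) = 0.2·h(Overloaded) + 0.26·h(Busy) + 0.2·0 + 0.2·1 + 0.14·h(Idle)
Solving: h(Overloaded) = 0.5219, h(Busy) = 0.4537, h(Idle) = 0.4911.
Starting from Busy, the probability is 0.4537.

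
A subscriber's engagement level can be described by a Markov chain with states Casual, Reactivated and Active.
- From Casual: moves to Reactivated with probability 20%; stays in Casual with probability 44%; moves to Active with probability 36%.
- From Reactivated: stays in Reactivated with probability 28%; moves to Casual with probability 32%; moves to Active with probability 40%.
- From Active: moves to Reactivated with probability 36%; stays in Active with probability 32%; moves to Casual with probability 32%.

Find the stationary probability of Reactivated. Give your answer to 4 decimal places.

Let the stationary distribution be π with π = πP and π_1 + π_2 + π_3 = 1.
π_1 = 0.44·π_1 + 0.32·π_2 + 0.32·π_3
π_2 = 0.2·π_1 + 0.28·π_2 + 0.36·π_3
Solving with the normalization constraint gives π = (0.3636, 0.2795, 0.3569).
So the stationary probability of Reactivated is 0.2795.

0.2795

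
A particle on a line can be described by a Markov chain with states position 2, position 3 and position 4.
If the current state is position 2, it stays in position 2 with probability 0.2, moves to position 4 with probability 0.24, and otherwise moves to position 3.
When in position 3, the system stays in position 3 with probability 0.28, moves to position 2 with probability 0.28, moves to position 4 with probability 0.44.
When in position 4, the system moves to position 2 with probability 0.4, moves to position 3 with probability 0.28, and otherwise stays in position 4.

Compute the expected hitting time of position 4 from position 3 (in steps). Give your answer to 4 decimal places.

Let t(s) be the expected number of steps to first reach position 4 from state s, with t(position 4) = 0. Conditioning on the first step:
t(position 2) = 1 + 0.2·t(position 2) + 0.56·t(position 3)
t(position 3) = 1 + 0.28·t(position 2) + 0.28·t(position 3)
Solving: t(position 2) = 3.0534, t(position 3) = 2.5763.
Expected steps from position 3 to position 4: 2.5763.

2.5763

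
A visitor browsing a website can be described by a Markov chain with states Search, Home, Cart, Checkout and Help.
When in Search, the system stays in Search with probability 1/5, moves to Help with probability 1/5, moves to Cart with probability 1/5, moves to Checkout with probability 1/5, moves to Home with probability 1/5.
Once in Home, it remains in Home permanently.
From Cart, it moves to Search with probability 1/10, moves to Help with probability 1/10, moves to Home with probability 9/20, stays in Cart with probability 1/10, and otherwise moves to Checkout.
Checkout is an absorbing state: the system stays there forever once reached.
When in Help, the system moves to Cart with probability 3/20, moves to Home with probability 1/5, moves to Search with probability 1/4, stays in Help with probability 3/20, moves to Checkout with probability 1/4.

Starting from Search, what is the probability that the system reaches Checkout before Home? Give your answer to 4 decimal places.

0.4717

Let h(s) be the probability of absorption at Checkout starting from transient state s. Then h(Checkout) = 1 and h(Home) = 0. By first-step analysis:
h(Search) = 0.2·h(Search) + 0.2·0 + 0.2·h(Cart) + 0.2·1 + 0.2·h(Help)
h(Cart) = 0.1·h(Search) + 0.45·0 + 0.1·h(Cart) + 0.25·1 + 0.1·h(Help)
h(Help) = 0.25·h(Search) + 0.2·0 + 0.15·h(Cart) + 0.25·1 + 0.15·h(Help)
Solving: h(Search) = 0.4717, h(Cart) = 0.3858, h(Help) = 0.5009.
Starting from Search, the probability is 0.4717.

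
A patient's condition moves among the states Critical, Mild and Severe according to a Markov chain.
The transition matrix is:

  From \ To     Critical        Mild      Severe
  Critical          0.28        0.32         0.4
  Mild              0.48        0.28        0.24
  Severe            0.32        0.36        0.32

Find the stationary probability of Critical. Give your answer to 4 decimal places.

Let the stationary distribution be π with π = πP and π_1 + π_2 + π_3 = 1.
π_1 = 0.28·π_1 + 0.48·π_2 + 0.32·π_3
π_2 = 0.32·π_1 + 0.28·π_2 + 0.36·π_3
Solving with the normalization constraint gives π = (0.3569, 0.3201, 0.3229).
So the stationary probability of Critical is 0.3569.

0.3569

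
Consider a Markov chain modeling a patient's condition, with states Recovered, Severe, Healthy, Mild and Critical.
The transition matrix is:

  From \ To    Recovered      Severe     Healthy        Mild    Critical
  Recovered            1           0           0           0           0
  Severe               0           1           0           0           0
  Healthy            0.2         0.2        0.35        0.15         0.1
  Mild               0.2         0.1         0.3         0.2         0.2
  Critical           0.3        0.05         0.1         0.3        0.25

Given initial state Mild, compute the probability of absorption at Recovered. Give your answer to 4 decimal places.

Let h(s) be the probability of absorption at Recovered starting from transient state s. Then h(Recovered) = 1 and h(Severe) = 0. By first-step analysis:
h(Healthy) = 0.2·1 + 0.2·0 + 0.35·h(Healthy) + 0.15·h(Mild) + 0.1·h(Critical)
h(Mild) = 0.2·1 + 0.1·0 + 0.3·h(Healthy) + 0.2·h(Mild) + 0.2·h(Critical)
h(Critical) = 0.3·1 + 0.05·0 + 0.1·h(Healthy) + 0.3·h(Mild) + 0.25·h(Critical)
Solving: h(Healthy) = 0.5702, h(Mild) = 0.6476, h(Critical) = 0.7351.
Starting from Mild, the probability is 0.6476.

0.6476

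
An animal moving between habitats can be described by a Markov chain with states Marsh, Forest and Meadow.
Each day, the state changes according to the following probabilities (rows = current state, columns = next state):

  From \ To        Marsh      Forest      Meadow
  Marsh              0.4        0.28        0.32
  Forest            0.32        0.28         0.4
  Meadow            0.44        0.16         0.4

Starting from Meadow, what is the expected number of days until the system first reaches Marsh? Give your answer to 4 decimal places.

Let t(s) be the expected number of days to first reach Marsh from state s, with t(Marsh) = 0. Conditioning on the first day:
t(Forest) = 1 + 0.28·t(Forest) + 0.4·t(Meadow)
t(Meadow) = 1 + 0.16·t(Forest) + 0.4·t(Meadow)
Solving: t(Forest) = 2.7174, t(Meadow) = 2.3913.
Expected days from Meadow to Marsh: 2.3913.

2.3913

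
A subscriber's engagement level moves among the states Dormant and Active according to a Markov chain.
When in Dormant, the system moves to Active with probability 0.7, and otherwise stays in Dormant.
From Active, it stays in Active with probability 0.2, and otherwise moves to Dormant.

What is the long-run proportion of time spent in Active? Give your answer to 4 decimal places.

Let the stationary distribution be π with π = πP and π_1 + π_2 = 1.
π_1 = 0.3·π_1 + 0.8·π_2
Solving with the normalization constraint gives π = (0.5333, 0.4667).
So the stationary probability of Active is 0.4667.

0.4667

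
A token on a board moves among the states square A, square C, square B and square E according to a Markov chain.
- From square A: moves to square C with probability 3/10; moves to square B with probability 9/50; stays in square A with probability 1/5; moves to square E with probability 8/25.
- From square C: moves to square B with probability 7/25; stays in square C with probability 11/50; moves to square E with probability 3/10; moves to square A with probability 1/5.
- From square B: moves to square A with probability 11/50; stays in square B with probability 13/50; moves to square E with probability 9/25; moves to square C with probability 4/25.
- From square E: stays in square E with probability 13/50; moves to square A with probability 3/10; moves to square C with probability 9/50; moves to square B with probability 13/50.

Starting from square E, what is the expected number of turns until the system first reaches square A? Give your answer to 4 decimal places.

Let t(s) be the expected number of turns to first reach square A from state s, with t(square A) = 0. Conditioning on the first turn:
t(square C) = 1 + 0.22·t(square C) + 0.28·t(square B) + 0.3·t(square E)
t(square B) = 1 + 0.16·t(square C) + 0.26·t(square B) + 0.36·t(square E)
t(square E) = 1 + 0.18·t(square C) + 0.26·t(square B) + 0.26·t(square E)
Solving: t(square C) = 4.2415, t(square B) = 4.1344, t(square E) = 3.8357.
Expected turns from square E to square A: 3.8357.

3.8357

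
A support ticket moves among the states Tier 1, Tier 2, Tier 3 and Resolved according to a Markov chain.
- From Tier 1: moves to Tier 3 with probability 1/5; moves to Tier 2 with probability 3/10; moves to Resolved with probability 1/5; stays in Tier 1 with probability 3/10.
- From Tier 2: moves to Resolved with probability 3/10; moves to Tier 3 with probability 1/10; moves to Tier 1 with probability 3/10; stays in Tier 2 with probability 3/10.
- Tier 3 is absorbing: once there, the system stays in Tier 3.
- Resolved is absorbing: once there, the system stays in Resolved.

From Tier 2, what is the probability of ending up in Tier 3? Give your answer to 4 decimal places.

0.3250

Let h(s) be the probability of absorption at Tier 3 starting from transient state s. Then h(Tier 3) = 1 and h(Resolved) = 0. By first-step analysis:
h(Tier 1) = 0.3·h(Tier 1) + 0.3·h(Tier 2) + 0.2·1 + 0.2·0
h(Tier 2) = 0.3·h(Tier 1) + 0.3·h(Tier 2) + 0.1·1 + 0.3·0
Solving: h(Tier 1) = 0.4250, h(Tier 2) = 0.3250.
Starting from Tier 2, the probability is 0.3250.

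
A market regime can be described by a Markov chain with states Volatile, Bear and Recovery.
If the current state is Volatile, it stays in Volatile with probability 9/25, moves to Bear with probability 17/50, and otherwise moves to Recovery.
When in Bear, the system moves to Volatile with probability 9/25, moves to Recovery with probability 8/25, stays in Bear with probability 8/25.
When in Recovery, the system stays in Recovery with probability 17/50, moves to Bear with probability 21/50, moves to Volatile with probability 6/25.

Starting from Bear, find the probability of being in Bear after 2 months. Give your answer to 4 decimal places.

Sum over the intermediate state after 1 month:
P = P(Bear→Volatile)·P(Volatile→Bear) + P(Bear→Bear)·P(Bear→Bear) + P(Bear→Recovery)·P(Recovery→Bear)
  = 0.36×0.34 + 0.32×0.32 + 0.32×0.42
  = 0.1224 + 0.1024 + 0.1344 = 0.3592

0.3592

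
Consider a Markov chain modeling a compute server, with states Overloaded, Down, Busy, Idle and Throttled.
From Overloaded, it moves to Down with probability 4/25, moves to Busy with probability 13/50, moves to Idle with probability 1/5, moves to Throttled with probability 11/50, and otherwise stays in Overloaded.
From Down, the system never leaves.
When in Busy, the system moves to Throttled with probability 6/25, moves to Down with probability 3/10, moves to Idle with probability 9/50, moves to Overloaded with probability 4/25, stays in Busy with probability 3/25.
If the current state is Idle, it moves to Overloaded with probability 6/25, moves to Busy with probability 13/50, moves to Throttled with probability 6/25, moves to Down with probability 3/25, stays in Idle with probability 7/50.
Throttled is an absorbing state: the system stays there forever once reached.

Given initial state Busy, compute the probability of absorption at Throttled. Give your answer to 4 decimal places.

0.4924

Let h(s) be the probability of absorption at Throttled starting from transient state s. Then h(Throttled) = 1 and h(Down) = 0. By first-step analysis:
h(Overloaded) = 0.16·h(Overloaded) + 0.16·0 + 0.26·h(Busy) + 0.2·h(Idle) + 0.22·1
h(Busy) = 0.16·h(Overloaded) + 0.3·0 + 0.12·h(Busy) + 0.18·h(Idle) + 0.24·1
h(Idle) = 0.24·h(Overloaded) + 0.12·0 + 0.26·h(Busy) + 0.14·h(Idle) + 0.24·1
Solving: h(Overloaded) = 0.5529, h(Busy) = 0.4924, h(Idle) = 0.5822.
Starting from Busy, the probability is 0.4924.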